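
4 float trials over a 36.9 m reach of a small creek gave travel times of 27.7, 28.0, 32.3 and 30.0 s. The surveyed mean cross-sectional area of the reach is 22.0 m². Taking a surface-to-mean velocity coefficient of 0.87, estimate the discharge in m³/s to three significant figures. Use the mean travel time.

23.9 m³/s

t̄ = (27.7 + 28.0 + 32.3 + 30.0) / 4 = 29.5 s
v_surface = L / t̄ = 36.9 / 29.5 = 1.251 m/s
v_mean = 0.87 × 1.251 = 1.088 m/s
Q = A × v_mean = 22.0 × 1.088 = 23.94 m³/s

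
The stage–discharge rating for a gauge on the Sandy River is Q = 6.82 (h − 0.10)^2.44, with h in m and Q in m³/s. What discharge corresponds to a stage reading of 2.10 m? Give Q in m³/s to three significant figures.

Q = 6.82 × (2.10 − 0.10)^2.44 = 6.82 × 2^2.44 = 37.01 m³/s

37.0 m³/s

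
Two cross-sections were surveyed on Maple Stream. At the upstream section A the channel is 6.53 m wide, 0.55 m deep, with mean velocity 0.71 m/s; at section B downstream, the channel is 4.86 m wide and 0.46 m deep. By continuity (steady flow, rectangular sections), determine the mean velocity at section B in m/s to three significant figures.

1.14 m/s

Q = A₁V₁ = (6.53×0.55) × 0.71 = 2.550 m³/s
A₂ = 4.86 × 0.46 = 2.236 m²
V₂ = Q/A₂ = 2.550/2.236 = 1.141 m/s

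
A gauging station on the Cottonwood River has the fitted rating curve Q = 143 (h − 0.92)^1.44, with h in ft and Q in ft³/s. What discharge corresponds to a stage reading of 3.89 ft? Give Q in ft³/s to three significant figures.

Q = 143 × (3.89 − 0.92)^1.44 = 143 × 2.97^1.44 = 685.7 ft³/s

686 ft³/s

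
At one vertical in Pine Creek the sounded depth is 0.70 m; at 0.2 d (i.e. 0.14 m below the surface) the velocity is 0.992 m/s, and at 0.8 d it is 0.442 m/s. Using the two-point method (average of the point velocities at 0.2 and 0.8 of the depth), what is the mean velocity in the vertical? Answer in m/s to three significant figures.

0.717 m/s

v̄ = (0.992 + 0.442) / 2 = 0.7170 m/s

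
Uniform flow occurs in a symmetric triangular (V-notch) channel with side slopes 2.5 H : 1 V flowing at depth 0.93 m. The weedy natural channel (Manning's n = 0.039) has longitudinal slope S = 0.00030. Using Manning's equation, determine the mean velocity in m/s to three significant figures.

0.254 m/s

A = z·y² = 2.5×0.93² = 2.162 m²
P = 2y√(1+z²) = 2×0.93×√(1+2.5²) = 5.008 m
R = A/P = 2.162/5.008 = 0.4317 m
Q = (1/n)·A·R^(2/3)·S^(1/2) = (1/0.039) × 2.162 × 0.4317^(2/3) × 0.00030^(1/2) = 0.5486 m³/s
V = Q/A = 0.5486/2.162 = 0.2537 m/s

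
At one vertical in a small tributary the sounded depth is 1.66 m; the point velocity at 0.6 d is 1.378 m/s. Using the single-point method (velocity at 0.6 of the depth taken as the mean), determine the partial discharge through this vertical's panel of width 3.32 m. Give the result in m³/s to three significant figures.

7.59 m³/s

v̄ = v₀.₆ = 1.378 m/s
q = v̄ × d × w = 1.378 × 1.66 × 3.32 = 7.594 m³/s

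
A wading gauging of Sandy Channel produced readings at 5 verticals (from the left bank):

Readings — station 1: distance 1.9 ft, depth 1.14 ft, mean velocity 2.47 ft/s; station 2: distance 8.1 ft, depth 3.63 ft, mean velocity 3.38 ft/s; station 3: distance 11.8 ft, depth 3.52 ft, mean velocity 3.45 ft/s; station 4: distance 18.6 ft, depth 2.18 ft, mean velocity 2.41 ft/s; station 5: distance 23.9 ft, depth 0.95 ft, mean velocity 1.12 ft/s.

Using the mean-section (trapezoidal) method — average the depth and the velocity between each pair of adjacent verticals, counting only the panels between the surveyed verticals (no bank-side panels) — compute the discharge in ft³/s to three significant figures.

Panel 1-2: Δb = 6.2 ft, d̄ = (1.14+3.63)/2 = 2.385, v̄ = (2.47+3.38)/2 = 2.925 → q = 6.2×2.385×2.925 = 43.25 ft³/s
Panel 2-3: Δb = 3.7 ft, d̄ = (3.63+3.52)/2 = 3.575, v̄ = (3.38+3.45)/2 = 3.415 → q = 3.7×3.575×3.415 = 45.17 ft³/s
Panel 3-4: Δb = 6.8 ft, d̄ = (3.52+2.18)/2 = 2.85, v̄ = (3.45+2.41)/2 = 2.93 → q = 6.8×2.85×2.93 = 56.78 ft³/s
Panel 4-5: Δb = 5.3 ft, d̄ = (2.18+0.95)/2 = 1.565, v̄ = (2.41+1.12)/2 = 1.765 → q = 5.3×1.565×1.765 = 14.64 ft³/s
Q = Σ q = 159.8 ft³/s

160 ft³/s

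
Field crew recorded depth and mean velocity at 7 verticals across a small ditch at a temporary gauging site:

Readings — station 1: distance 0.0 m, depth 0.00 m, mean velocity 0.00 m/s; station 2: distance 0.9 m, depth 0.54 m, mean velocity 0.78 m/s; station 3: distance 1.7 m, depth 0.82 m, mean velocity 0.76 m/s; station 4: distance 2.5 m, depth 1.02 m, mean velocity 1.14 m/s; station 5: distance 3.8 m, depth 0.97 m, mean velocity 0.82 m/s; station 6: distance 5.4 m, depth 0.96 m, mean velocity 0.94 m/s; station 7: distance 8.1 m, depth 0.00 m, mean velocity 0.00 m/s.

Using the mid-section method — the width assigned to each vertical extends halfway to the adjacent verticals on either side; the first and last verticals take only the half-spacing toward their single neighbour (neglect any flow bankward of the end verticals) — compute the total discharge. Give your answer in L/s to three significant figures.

w_2 = (1.7 − 0.0)/2 = 0.85 m; q_2 = 0.78 × 0.54 × 0.85 = 0.3580 m³/s
w_3 = (2.5 − 0.9)/2 = 0.8 m; q_3 = 0.76 × 0.82 × 0.8 = 0.4986 m³/s
w_4 = (3.8 − 1.7)/2 = 1.05 m; q_4 = 1.14 × 1.02 × 1.05 = 1.221 m³/s
w_5 = (5.4 − 2.5)/2 = 1.45 m; q_5 = 0.82 × 0.97 × 1.45 = 1.153 m³/s
w_6 = (8.1 − 3.8)/2 = 2.15 m; q_6 = 0.94 × 0.96 × 2.15 = 1.940 m³/s
Stations 1, 7 contribute zero (depth or velocity is 0).
Q = Σ qᵢ = 5.171 m³/s
= 5.171 × 1000 = 5171 L/s

5170 L/s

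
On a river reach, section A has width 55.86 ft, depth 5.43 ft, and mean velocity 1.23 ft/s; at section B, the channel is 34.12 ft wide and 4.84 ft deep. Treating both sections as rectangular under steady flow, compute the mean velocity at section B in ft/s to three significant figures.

Q = A₁V₁ = (55.86×5.43) × 1.23 = 373.1 ft³/s
A₂ = 34.12 × 4.84 = 165.1 ft²
V₂ = Q/A₂ = 373.1/165.1 = 2.259 ft/s

2.26 ft/s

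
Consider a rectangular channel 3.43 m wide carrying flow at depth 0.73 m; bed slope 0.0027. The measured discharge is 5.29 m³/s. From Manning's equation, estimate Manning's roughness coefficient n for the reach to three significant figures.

0.0157

A = b·y = 3.43 × 0.73 = 2.504 m²
P = b + 2y = 3.43 + 2×0.73 = 4.890 m
R = A/P = 2.504/4.890 = 0.5120 m
n = (1/Q)·A·R^(2/3)·S^(1/2) = (1/5.29) × 2.504 × 0.6400 × 0.05196 = 0.01574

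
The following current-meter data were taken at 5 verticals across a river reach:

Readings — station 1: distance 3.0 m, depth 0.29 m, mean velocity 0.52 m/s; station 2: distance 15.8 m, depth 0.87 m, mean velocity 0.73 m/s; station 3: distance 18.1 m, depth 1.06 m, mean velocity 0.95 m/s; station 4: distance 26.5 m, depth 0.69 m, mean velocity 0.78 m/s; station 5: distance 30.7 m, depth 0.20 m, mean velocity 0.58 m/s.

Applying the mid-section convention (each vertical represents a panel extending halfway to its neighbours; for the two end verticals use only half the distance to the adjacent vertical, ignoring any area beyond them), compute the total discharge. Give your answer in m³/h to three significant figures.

w_1 = (15.8 − 3.0)/2 = 6.4 m; q_1 = 0.52 × 0.29 × 6.4 = 0.9651 m³/s
w_2 = (18.1 − 3.0)/2 = 7.55 m; q_2 = 0.73 × 0.87 × 7.55 = 4.795 m³/s
w_3 = (26.5 − 15.8)/2 = 5.35 m; q_3 = 0.95 × 1.06 × 5.35 = 5.387 m³/s
w_4 = (30.7 − 18.1)/2 = 6.3 m; q_4 = 0.78 × 0.69 × 6.3 = 3.391 m³/s
w_5 = (30.7 − 26.5)/2 = 2.1 m; q_5 = 0.58 × 0.20 × 2.1 = 0.2436 m³/s
Q = Σ qᵢ = 14.78 m³/s
= 14.78 × 3600 = 53210 m³/h

53200 m³/h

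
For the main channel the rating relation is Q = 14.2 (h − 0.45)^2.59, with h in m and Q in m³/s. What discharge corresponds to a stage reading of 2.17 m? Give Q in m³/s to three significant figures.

57.9 m³/s

Q = 14.2 × (2.17 − 0.45)^2.59 = 14.2 × 1.72^2.59 = 57.85 m³/s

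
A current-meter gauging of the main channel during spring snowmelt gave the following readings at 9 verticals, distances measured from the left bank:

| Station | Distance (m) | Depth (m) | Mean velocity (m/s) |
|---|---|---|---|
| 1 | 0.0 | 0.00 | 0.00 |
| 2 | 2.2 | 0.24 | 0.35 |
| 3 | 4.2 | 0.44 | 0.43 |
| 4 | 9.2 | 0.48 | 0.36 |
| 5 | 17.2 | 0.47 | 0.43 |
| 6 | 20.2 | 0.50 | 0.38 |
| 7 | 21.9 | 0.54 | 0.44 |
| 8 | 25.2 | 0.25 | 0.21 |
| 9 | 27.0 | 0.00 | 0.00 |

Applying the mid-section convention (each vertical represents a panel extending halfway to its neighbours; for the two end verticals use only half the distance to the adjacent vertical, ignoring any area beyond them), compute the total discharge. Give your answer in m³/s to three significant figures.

4.25 m³/s

w_2 = (4.2 − 0.0)/2 = 2.1 m; q_2 = 0.35 × 0.24 × 2.1 = 0.1764 m³/s
w_3 = (9.2 − 2.2)/2 = 3.5 m; q_3 = 0.43 × 0.44 × 3.5 = 0.6622 m³/s
w_4 = (17.2 − 4.2)/2 = 6.5 m; q_4 = 0.36 × 0.48 × 6.5 = 1.123 m³/s
w_5 = (20.2 − 9.2)/2 = 5.5 m; q_5 = 0.43 × 0.47 × 5.5 = 1.112 m³/s
w_6 = (21.9 − 17.2)/2 = 2.35 m; q_6 = 0.38 × 0.50 × 2.35 = 0.4465 m³/s
w_7 = (25.2 − 20.2)/2 = 2.5 m; q_7 = 0.44 × 0.54 × 2.5 = 0.5940 m³/s
w_8 = (27.0 − 21.9)/2 = 2.55 m; q_8 = 0.21 × 0.25 × 2.55 = 0.1339 m³/s
Stations 1, 9 contribute zero (depth or velocity is 0).
Q = Σ qᵢ = 4.248 m³/s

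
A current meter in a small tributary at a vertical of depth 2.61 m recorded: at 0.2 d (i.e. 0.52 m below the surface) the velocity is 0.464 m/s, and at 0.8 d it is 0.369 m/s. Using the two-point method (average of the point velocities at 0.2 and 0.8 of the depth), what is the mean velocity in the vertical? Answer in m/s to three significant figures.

v̄ = (0.464 + 0.369) / 2 = 0.4165 m/s

0.417 m/s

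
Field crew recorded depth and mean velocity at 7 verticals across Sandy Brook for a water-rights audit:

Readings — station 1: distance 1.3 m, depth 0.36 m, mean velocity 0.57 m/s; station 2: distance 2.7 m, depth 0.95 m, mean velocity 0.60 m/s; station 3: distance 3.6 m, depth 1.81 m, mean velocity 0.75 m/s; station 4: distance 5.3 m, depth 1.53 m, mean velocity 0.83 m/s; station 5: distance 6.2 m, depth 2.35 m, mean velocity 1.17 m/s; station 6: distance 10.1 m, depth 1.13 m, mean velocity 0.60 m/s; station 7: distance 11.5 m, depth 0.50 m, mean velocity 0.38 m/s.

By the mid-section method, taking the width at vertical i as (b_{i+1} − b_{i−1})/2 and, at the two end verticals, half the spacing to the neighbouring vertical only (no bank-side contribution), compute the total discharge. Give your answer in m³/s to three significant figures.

w_1 = (2.7 − 1.3)/2 = 0.7 m; q_1 = 0.57 × 0.36 × 0.7 = 0.1436 m³/s
w_2 = (3.6 − 1.3)/2 = 1.15 m; q_2 = 0.60 × 0.95 × 1.15 = 0.6555 m³/s
w_3 = (5.3 − 2.7)/2 = 1.3 m; q_3 = 0.75 × 1.81 × 1.3 = 1.765 m³/s
w_4 = (6.2 − 3.6)/2 = 1.3 m; q_4 = 0.83 × 1.53 × 1.3 = 1.651 m³/s
w_5 = (10.1 − 5.3)/2 = 2.4 m; q_5 = 1.17 × 2.35 × 2.4 = 6.599 m³/s
w_6 = (11.5 − 6.2)/2 = 2.65 m; q_6 = 0.60 × 1.13 × 2.65 = 1.797 m³/s
w_7 = (11.5 − 10.1)/2 = 0.7 m; q_7 = 0.38 × 0.50 × 0.7 = 0.1330 m³/s
Q = Σ qᵢ = 12.74 m³/s

12.7 m³/s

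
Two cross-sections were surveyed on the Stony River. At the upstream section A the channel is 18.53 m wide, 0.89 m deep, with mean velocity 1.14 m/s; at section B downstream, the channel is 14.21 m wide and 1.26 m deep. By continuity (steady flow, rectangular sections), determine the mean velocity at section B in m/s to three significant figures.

Q = A₁V₁ = (18.53×0.89) × 1.14 = 18.80 m³/s
A₂ = 14.21 × 1.26 = 17.90 m²
V₂ = Q/A₂ = 18.80/17.90 = 1.050 m/s

1.05 m/s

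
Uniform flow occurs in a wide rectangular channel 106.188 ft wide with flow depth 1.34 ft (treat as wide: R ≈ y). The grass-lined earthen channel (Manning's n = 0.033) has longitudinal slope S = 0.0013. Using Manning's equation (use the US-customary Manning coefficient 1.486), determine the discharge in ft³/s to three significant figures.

A = b·y = 106.188 × 1.34 = 142.3 ft²
Wide channel: R ≈ y = 1.34 ft
Q = (1.486/n)·A·R^(2/3)·S^(1/2) = (1.486/0.033) × 142.3 × 1.340^(2/3) × 0.0013^(1/2) = 280.8 ft³/s

281 ft³/s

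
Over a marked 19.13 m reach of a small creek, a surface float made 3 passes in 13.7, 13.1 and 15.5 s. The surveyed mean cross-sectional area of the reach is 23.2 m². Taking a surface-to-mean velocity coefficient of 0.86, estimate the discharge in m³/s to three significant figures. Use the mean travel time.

27.1 m³/s

t̄ = (13.7 + 13.1 + 15.5) / 3 = 14.1 s
v_surface = L / t̄ = 19.13 / 14.1 = 1.357 m/s
v_mean = 0.86 × 1.357 = 1.167 m/s
Q = A × v_mean = 23.2 × 1.167 = 27.07 m³/s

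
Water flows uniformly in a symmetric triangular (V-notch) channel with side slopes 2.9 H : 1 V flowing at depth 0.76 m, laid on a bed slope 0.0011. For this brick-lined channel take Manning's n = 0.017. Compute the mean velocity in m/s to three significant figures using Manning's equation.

0.986 m/s

A = z·y² = 2.9×0.76² = 1.675 m²
P = 2y√(1+z²) = 2×0.76×√(1+2.9²) = 4.663 m
R = A/P = 1.675/4.663 = 0.3592 m
Q = (1/n)·A·R^(2/3)·S^(1/2) = (1/0.017) × 1.675 × 0.3592^(2/3) × 0.0011^(1/2) = 1.651 m³/s
V = Q/A = 1.651/1.675 = 0.9859 m/s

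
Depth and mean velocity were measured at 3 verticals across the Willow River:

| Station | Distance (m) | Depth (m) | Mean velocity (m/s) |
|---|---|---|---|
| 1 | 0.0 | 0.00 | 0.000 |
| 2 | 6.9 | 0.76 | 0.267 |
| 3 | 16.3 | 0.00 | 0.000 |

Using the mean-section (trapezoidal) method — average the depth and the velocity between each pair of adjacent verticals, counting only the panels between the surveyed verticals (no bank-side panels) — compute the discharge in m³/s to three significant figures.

0.827 m³/s

Panel 1-2: Δb = 6.9 m, d̄ = (0.00+0.76)/2 = 0.38, v̄ = (0.000+0.267)/2 = 0.1335 → q = 6.9×0.38×0.1335 = 0.3500 m³/s
Panel 2-3: Δb = 9.4 m, d̄ = (0.76+0.00)/2 = 0.38, v̄ = (0.267+0.000)/2 = 0.1335 → q = 9.4×0.38×0.1335 = 0.4769 m³/s
Q = Σ q = 0.8269 m³/s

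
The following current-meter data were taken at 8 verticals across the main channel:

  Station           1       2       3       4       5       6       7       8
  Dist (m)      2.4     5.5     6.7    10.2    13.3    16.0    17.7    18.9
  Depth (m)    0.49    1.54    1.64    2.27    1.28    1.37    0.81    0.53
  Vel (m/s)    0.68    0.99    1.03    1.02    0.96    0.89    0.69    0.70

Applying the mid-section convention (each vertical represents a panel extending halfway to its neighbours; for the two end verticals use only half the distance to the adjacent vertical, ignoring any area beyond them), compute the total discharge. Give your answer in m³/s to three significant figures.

w_1 = (5.5 − 2.4)/2 = 1.55 m; q_1 = 0.68 × 0.49 × 1.55 = 0.5165 m³/s
w_2 = (6.7 − 2.4)/2 = 2.15 m; q_2 = 0.99 × 1.54 × 2.15 = 3.278 m³/s
w_3 = (10.2 − 5.5)/2 = 2.35 m; q_3 = 1.03 × 1.64 × 2.35 = 3.970 m³/s
w_4 = (13.3 − 6.7)/2 = 3.3 m; q_4 = 1.02 × 2.27 × 3.3 = 7.641 m³/s
w_5 = (16.0 − 10.2)/2 = 2.9 m; q_5 = 0.96 × 1.28 × 2.9 = 3.564 m³/s
w_6 = (17.7 − 13.3)/2 = 2.2 m; q_6 = 0.89 × 1.37 × 2.2 = 2.682 m³/s
w_7 = (18.9 − 16.0)/2 = 1.45 m; q_7 = 0.69 × 0.81 × 1.45 = 0.8104 m³/s
w_8 = (18.9 − 17.7)/2 = 0.6 m; q_8 = 0.70 × 0.53 × 0.6 = 0.2226 m³/s
Q = Σ qᵢ = 22.68 m³/s

22.7 m³/s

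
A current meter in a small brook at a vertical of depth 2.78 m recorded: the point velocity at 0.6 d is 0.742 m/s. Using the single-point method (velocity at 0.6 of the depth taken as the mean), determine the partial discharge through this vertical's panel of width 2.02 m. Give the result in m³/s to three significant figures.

v̄ = v₀.₆ = 0.742 m/s
q = v̄ × d × w = 0.7420 × 2.78 × 2.02 = 4.167 m³/s

4.17 m³/s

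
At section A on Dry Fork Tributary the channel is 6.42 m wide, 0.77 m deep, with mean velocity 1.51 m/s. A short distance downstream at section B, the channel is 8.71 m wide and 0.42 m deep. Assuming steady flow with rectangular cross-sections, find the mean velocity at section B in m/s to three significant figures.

2.04 m/s

Q = A₁V₁ = (6.42×0.77) × 1.51 = 7.465 m³/s
A₂ = 8.71 × 0.42 = 3.658 m²
V₂ = Q/A₂ = 7.465/3.658 = 2.040 m/s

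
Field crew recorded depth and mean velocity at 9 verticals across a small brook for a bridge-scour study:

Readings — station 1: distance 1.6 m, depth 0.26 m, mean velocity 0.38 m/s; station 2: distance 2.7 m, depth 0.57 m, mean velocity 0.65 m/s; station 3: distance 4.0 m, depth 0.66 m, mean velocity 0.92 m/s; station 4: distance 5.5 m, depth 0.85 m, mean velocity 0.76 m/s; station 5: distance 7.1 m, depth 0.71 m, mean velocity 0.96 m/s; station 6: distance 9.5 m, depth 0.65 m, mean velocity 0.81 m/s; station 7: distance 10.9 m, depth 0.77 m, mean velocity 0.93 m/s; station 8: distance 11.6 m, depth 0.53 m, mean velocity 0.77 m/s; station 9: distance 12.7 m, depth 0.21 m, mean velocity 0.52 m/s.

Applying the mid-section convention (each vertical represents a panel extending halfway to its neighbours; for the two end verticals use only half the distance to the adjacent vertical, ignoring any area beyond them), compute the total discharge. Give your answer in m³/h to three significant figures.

21200 m³/h

w_1 = (2.7 − 1.6)/2 = 0.55 m; q_1 = 0.38 × 0.26 × 0.55 = 0.05434 m³/s
w_2 = (4.0 − 1.6)/2 = 1.2 m; q_2 = 0.65 × 0.57 × 1.2 = 0.4446 m³/s
w_3 = (5.5 − 2.7)/2 = 1.4 m; q_3 = 0.92 × 0.66 × 1.4 = 0.8501 m³/s
w_4 = (7.1 − 4.0)/2 = 1.55 m; q_4 = 0.76 × 0.85 × 1.55 = 1.001 m³/s
w_5 = (9.5 − 5.5)/2 = 2 m; q_5 = 0.96 × 0.71 × 2 = 1.363 m³/s
w_6 = (10.9 − 7.1)/2 = 1.9 m; q_6 = 0.81 × 0.65 × 1.9 = 1.000 m³/s
w_7 = (11.6 − 9.5)/2 = 1.05 m; q_7 = 0.93 × 0.77 × 1.05 = 0.7519 m³/s
w_8 = (12.7 − 10.9)/2 = 0.9 m; q_8 = 0.77 × 0.53 × 0.9 = 0.3673 m³/s
w_9 = (12.7 − 11.6)/2 = 0.55 m; q_9 = 0.52 × 0.21 × 0.55 = 0.06006 m³/s
Q = Σ qᵢ = 5.893 m³/s
= 5.893 × 3600 = 21220 m³/h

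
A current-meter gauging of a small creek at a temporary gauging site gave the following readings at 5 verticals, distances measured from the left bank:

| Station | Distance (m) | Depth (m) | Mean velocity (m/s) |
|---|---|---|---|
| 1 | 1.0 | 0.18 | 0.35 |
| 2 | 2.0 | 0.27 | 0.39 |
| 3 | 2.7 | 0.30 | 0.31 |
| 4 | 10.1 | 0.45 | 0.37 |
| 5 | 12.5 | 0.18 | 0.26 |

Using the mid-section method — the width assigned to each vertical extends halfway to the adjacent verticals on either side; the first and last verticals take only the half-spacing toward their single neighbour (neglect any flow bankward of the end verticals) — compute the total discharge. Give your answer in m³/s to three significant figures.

w_1 = (2.0 − 1.0)/2 = 0.5 m; q_1 = 0.35 × 0.18 × 0.5 = 0.03150 m³/s
w_2 = (2.7 − 1.0)/2 = 0.85 m; q_2 = 0.39 × 0.27 × 0.85 = 0.08951 m³/s
w_3 = (10.1 − 2.0)/2 = 4.05 m; q_3 = 0.31 × 0.30 × 4.05 = 0.3767 m³/s
w_4 = (12.5 − 2.7)/2 = 4.9 m; q_4 = 0.37 × 0.45 × 4.9 = 0.8159 m³/s
w_5 = (12.5 − 10.1)/2 = 1.2 m; q_5 = 0.26 × 0.18 × 1.2 = 0.05616 m³/s
Q = Σ qᵢ = 1.370 m³/s

1.37 m³/s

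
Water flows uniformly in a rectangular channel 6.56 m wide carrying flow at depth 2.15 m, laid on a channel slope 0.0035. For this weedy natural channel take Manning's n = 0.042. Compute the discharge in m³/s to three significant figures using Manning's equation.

A = b·y = 6.56 × 2.15 = 14.10 m²
P = b + 2y = 6.56 + 2×2.15 = 10.86 m
R = A/P = 14.10/10.86 = 1.299 m
Q = (1/n)·A·R^(2/3)·S^(1/2) = (1/0.042) × 14.10 × 1.299^(2/3) × 0.0035^(1/2) = 23.65 m³/s

23.6 m³/s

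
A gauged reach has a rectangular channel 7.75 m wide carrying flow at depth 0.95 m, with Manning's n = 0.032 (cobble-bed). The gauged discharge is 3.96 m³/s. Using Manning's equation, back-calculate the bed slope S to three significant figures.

0.000425

A = b·y = 7.75 × 0.95 = 7.363 m²
P = b + 2y = 7.75 + 2×0.95 = 9.650 m
R = A/P = 7.363/9.650 = 0.7630 m
S = (Q·n / (1·A·R^(2/3)))² = (3.96×0.032 / (1×7.363×0.8350))² = 0.0004249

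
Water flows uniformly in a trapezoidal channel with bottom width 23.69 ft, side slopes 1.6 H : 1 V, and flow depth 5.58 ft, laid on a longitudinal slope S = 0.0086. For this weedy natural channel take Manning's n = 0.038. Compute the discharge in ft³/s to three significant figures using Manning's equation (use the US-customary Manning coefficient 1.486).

A = (b + z·y)·y = (23.69 + 1.6×5.58)×5.58 = 182.0 ft²
P = b + 2y√(1+z²) = 23.69 + 2×5.58×√(1+1.6²) = 44.75 ft
R = A/P = 182.0/44.75 = 4.068 ft
Q = (1.486/n)·A·R^(2/3)·S^(1/2) = (1.486/0.038) × 182.0 × 4.068^(2/3) × 0.0086^(1/2) = 1682 ft³/s

1680 ft³/s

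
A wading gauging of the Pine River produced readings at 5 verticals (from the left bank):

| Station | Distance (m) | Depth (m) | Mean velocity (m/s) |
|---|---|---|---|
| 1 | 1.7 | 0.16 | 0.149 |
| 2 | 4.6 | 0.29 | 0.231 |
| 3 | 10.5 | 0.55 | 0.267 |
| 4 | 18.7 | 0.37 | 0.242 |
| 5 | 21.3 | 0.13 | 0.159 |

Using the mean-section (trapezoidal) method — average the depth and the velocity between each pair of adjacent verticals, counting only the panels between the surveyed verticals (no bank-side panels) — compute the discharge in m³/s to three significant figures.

1.83 m³/s

Panel 1-2: Δb = 2.9 m, d̄ = (0.16+0.29)/2 = 0.225, v̄ = (0.149+0.231)/2 = 0.19 → q = 2.9×0.225×0.19 = 0.1240 m³/s
Panel 2-3: Δb = 5.9 m, d̄ = (0.29+0.55)/2 = 0.42, v̄ = (0.231+0.267)/2 = 0.249 → q = 5.9×0.42×0.249 = 0.6170 m³/s
Panel 3-4: Δb = 8.2 m, d̄ = (0.55+0.37)/2 = 0.46, v̄ = (0.267+0.242)/2 = 0.2545 → q = 8.2×0.46×0.2545 = 0.9600 m³/s
Panel 4-5: Δb = 2.6 m, d̄ = (0.37+0.13)/2 = 0.25, v̄ = (0.242+0.159)/2 = 0.2005 → q = 2.6×0.25×0.2005 = 0.1303 m³/s
Q = Σ q = 1.831 m³/s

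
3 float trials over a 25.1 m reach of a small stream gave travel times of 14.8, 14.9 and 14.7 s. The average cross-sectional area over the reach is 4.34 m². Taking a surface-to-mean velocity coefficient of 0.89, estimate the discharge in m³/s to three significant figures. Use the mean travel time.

6.55 m³/s

t̄ = (14.8 + 14.9 + 14.7) / 3 = 14.8 s
v_surface = L / t̄ = 25.1 / 14.8 = 1.696 m/s
v_mean = 0.89 × 1.696 = 1.509 m/s
Q = A × v_mean = 4.34 × 1.509 = 6.551 m³/s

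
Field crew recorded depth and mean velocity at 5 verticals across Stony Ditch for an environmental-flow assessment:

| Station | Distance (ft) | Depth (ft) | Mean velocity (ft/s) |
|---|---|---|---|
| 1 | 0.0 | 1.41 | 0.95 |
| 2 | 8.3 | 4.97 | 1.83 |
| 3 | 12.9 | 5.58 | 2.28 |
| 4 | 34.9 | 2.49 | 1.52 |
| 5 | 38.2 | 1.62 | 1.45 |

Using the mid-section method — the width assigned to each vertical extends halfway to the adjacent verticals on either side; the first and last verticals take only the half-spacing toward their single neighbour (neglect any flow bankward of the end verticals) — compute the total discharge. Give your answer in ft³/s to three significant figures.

285 ft³/s

w_1 = (8.3 − 0.0)/2 = 4.15 ft; q_1 = 0.95 × 1.41 × 4.15 = 5.559 ft³/s
w_2 = (12.9 − 0.0)/2 = 6.45 ft; q_2 = 1.83 × 4.97 × 6.45 = 58.66 ft³/s
w_3 = (34.9 − 8.3)/2 = 13.3 ft; q_3 = 2.28 × 5.58 × 13.3 = 169.2 ft³/s
w_4 = (38.2 − 12.9)/2 = 12.65 ft; q_4 = 1.52 × 2.49 × 12.65 = 47.88 ft³/s
w_5 = (38.2 − 34.9)/2 = 1.65 ft; q_5 = 1.45 × 1.62 × 1.65 = 3.876 ft³/s
Q = Σ qᵢ = 285.2 ft³/s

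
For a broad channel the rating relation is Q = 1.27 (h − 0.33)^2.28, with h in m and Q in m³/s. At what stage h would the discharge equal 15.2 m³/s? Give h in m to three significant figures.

h − h₀ = (Q/C)^(1/b) = (15.2/1.27)^(1/2.28) = 2.970 m
h = 0.33 + 2.970 = 3.300 m

3.30 m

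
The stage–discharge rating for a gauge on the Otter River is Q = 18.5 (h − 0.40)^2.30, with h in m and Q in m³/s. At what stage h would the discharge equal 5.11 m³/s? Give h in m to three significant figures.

h − h₀ = (Q/C)^(1/b) = (5.11/18.5)^(1/2.30) = 0.5716 m
h = 0.40 + 0.5716 = 0.9716 m

0.972 m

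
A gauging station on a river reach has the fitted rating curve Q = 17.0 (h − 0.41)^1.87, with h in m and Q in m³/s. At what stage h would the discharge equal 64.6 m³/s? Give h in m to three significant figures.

2.45 m

h − h₀ = (Q/C)^(1/b) = (64.6/17.0)^(1/1.87) = 2.042 m
h = 0.41 + 2.042 = 2.452 m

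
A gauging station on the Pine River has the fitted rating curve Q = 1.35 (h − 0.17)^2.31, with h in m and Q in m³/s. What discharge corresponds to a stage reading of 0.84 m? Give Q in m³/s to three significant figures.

0.535 m³/s

Q = 1.35 × (0.84 − 0.17)^2.31 = 1.35 × 0.67^2.31 = 0.5353 m³/s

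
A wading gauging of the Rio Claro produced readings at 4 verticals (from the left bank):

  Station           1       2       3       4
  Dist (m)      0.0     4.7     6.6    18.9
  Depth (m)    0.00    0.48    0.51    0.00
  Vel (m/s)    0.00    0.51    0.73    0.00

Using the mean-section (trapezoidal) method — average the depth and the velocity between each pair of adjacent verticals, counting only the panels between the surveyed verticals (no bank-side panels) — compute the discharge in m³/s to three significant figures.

2.02 m³/s

Panel 1-2: Δb = 4.7 m, d̄ = (0.00+0.48)/2 = 0.24, v̄ = (0.00+0.51)/2 = 0.255 → q = 4.7×0.24×0.255 = 0.2876 m³/s
Panel 2-3: Δb = 1.9 m, d̄ = (0.48+0.51)/2 = 0.495, v̄ = (0.51+0.73)/2 = 0.62 → q = 1.9×0.495×0.62 = 0.5831 m³/s
Panel 3-4: Δb = 12.3 m, d̄ = (0.51+0.00)/2 = 0.255, v̄ = (0.73+0.00)/2 = 0.365 → q = 12.3×0.255×0.365 = 1.145 m³/s
Q = Σ q = 2.016 m³/s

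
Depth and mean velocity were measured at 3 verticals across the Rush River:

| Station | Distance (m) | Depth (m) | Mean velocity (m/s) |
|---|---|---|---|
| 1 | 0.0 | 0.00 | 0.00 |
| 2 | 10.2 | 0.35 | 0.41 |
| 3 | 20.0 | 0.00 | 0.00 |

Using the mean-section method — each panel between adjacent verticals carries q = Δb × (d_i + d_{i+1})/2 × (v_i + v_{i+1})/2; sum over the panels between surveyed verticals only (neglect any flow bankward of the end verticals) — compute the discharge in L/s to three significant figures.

Panel 1-2: Δb = 10.2 m, d̄ = (0.00+0.35)/2 = 0.175, v̄ = (0.00+0.41)/2 = 0.205 → q = 10.2×0.175×0.205 = 0.3659 m³/s
Panel 2-3: Δb = 9.8 m, d̄ = (0.35+0.00)/2 = 0.175, v̄ = (0.41+0.00)/2 = 0.205 → q = 9.8×0.175×0.205 = 0.3516 m³/s
Q = Σ q = 0.7175 m³/s
= 0.7175 × 1000 = 717.5 L/s

718 L/s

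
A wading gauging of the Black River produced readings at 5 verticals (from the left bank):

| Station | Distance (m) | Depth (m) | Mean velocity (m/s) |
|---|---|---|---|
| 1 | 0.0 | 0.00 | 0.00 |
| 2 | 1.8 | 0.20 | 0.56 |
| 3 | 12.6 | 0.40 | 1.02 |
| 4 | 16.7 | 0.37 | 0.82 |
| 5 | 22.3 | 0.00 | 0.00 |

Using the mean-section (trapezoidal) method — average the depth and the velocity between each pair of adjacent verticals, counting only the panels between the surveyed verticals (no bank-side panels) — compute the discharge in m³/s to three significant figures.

Panel 1-2: Δb = 1.8 m, d̄ = (0.00+0.20)/2 = 0.1, v̄ = (0.00+0.56)/2 = 0.28 → q = 1.8×0.1×0.28 = 0.05040 m³/s
Panel 2-3: Δb = 10.8 m, d̄ = (0.20+0.40)/2 = 0.3, v̄ = (0.56+1.02)/2 = 0.79 → q = 10.8×0.3×0.79 = 2.560 m³/s
Panel 3-4: Δb = 4.1 m, d̄ = (0.40+0.37)/2 = 0.385, v̄ = (1.02+0.82)/2 = 0.92 → q = 4.1×0.385×0.92 = 1.452 m³/s
Panel 4-5: Δb = 5.6 m, d̄ = (0.37+0.00)/2 = 0.185, v̄ = (0.82+0.00)/2 = 0.41 → q = 5.6×0.185×0.41 = 0.4248 m³/s
Q = Σ q = 4.487 m³/s

4.49 m³/s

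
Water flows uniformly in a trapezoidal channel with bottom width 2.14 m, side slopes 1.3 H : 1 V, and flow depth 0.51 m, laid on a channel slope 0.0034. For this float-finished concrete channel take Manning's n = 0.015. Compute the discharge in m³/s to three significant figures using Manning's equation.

2.89 m³/s

A = (b + z·y)·y = (2.14 + 1.3×0.51)×0.51 = 1.430 m²
P = b + 2y√(1+z²) = 2.14 + 2×0.51×√(1+1.3²) = 3.813 m
R = A/P = 1.430/3.813 = 0.3749 m
Q = (1/n)·A·R^(2/3)·S^(1/2) = (1/0.015) × 1.430 × 0.3749^(2/3) × 0.0034^(1/2) = 2.889 m³/s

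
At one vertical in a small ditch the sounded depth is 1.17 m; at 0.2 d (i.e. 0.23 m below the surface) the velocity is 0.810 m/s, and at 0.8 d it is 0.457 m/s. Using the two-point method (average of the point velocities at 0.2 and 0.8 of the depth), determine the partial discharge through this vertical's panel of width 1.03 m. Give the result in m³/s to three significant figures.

v̄ = (0.810 + 0.457) / 2 = 0.6335 m/s
q = v̄ × d × w = 0.6335 × 1.17 × 1.03 = 0.7634 m³/s

0.763 m³/s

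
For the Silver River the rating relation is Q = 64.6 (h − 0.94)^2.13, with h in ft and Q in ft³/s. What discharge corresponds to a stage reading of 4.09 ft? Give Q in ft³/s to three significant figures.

Q = 64.6 × (4.09 − 0.94)^2.13 = 64.6 × 3.15^2.13 = 744.1 ft³/s

744 ft³/s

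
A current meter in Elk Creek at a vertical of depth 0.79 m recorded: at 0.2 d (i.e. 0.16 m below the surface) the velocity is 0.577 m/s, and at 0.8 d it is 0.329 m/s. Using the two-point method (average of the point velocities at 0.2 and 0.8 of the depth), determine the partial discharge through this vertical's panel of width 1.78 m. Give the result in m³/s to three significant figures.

0.637 m³/s

v̄ = (0.577 + 0.329) / 2 = 0.4530 m/s
q = v̄ × d × w = 0.4530 × 0.79 × 1.78 = 0.6370 m³/s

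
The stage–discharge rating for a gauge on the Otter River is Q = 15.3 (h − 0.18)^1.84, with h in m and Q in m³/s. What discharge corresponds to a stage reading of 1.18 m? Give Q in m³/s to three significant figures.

15.3 m³/s

Q = 15.3 × (1.18 − 0.18)^1.84 = 15.3 × 1^1.84 = 15.30 m³/s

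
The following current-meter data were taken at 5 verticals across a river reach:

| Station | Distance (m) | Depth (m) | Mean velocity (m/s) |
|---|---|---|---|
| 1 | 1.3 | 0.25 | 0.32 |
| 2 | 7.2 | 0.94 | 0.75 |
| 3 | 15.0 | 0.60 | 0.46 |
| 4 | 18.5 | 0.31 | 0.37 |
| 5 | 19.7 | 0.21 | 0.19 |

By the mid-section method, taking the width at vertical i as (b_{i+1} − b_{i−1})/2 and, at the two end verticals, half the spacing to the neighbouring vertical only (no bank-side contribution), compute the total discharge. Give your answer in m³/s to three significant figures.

w_1 = (7.2 − 1.3)/2 = 2.95 m; q_1 = 0.32 × 0.25 × 2.95 = 0.2360 m³/s
w_2 = (15.0 − 1.3)/2 = 6.85 m; q_2 = 0.75 × 0.94 × 6.85 = 4.829 m³/s
w_3 = (18.5 − 7.2)/2 = 5.65 m; q_3 = 0.46 × 0.60 × 5.65 = 1.559 m³/s
w_4 = (19.7 − 15.0)/2 = 2.35 m; q_4 = 0.37 × 0.31 × 2.35 = 0.2695 m³/s
w_5 = (19.7 − 18.5)/2 = 0.6 m; q_5 = 0.19 × 0.21 × 0.6 = 0.02394 m³/s
Q = Σ qᵢ = 6.918 m³/s

6.92 m³/s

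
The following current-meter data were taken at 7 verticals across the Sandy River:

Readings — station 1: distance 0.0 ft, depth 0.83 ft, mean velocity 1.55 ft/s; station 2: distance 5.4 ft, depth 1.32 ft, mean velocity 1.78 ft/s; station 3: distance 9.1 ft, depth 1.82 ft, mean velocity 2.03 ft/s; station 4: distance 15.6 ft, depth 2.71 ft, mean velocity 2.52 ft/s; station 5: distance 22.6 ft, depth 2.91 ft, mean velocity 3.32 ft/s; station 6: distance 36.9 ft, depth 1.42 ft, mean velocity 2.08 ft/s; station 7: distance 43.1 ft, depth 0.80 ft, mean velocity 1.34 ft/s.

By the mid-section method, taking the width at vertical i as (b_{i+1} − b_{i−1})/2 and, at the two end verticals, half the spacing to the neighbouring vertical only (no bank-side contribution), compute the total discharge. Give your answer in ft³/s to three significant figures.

216 ft³/s

w_1 = (5.4 − 0.0)/2 = 2.7 ft; q_1 = 1.55 × 0.83 × 2.7 = 3.474 ft³/s
w_2 = (9.1 − 0.0)/2 = 4.55 ft; q_2 = 1.78 × 1.32 × 4.55 = 10.69 ft³/s
w_3 = (15.6 − 5.4)/2 = 5.1 ft; q_3 = 2.03 × 1.82 × 5.1 = 18.84 ft³/s
w_4 = (22.6 − 9.1)/2 = 6.75 ft; q_4 = 2.52 × 2.71 × 6.75 = 46.10 ft³/s
w_5 = (36.9 − 15.6)/2 = 10.65 ft; q_5 = 3.32 × 2.91 × 10.65 = 102.9 ft³/s
w_6 = (43.1 − 22.6)/2 = 10.25 ft; q_6 = 2.08 × 1.42 × 10.25 = 30.27 ft³/s
w_7 = (43.1 − 36.9)/2 = 3.1 ft; q_7 = 1.34 × 0.80 × 3.1 = 3.323 ft³/s
Q = Σ qᵢ = 215.6 ft³/s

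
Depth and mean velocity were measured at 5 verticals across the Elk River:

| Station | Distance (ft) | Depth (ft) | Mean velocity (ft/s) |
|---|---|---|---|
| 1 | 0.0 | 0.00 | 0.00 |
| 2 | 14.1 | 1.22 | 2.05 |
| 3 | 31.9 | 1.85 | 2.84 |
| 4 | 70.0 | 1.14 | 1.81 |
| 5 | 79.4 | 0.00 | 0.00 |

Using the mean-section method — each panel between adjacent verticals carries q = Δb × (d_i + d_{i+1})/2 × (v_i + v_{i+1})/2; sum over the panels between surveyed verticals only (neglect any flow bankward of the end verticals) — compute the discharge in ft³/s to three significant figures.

213 ft³/s

Panel 1-2: Δb = 14.1 ft, d̄ = (0.00+1.22)/2 = 0.61, v̄ = (0.00+2.05)/2 = 1.025 → q = 14.1×0.61×1.025 = 8.816 ft³/s
Panel 2-3: Δb = 17.8 ft, d̄ = (1.22+1.85)/2 = 1.535, v̄ = (2.05+2.84)/2 = 2.445 → q = 17.8×1.535×2.445 = 66.80 ft³/s
Panel 3-4: Δb = 38.1 ft, d̄ = (1.85+1.14)/2 = 1.495, v̄ = (2.84+1.81)/2 = 2.325 → q = 38.1×1.495×2.325 = 132.4 ft³/s
Panel 4-5: Δb = 9.4 ft, d̄ = (1.14+0.00)/2 = 0.57, v̄ = (1.81+0.00)/2 = 0.905 → q = 9.4×0.57×0.905 = 4.849 ft³/s
Q = Σ q = 212.9 ft³/s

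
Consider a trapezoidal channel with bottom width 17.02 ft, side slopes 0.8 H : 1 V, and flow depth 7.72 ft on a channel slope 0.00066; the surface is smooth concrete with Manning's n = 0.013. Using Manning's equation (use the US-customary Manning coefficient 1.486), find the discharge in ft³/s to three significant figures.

A = (b + z·y)·y = (17.02 + 0.8×7.72)×7.72 = 179.1 ft²
P = b + 2y√(1+z²) = 17.02 + 2×7.72×√(1+0.8²) = 36.79 ft
R = A/P = 179.1/36.79 = 4.867 ft
Q = (1.486/n)·A·R^(2/3)·S^(1/2) = (1.486/0.013) × 179.1 × 4.867^(2/3) × 0.00066^(1/2) = 1510 ft³/s

1510 ft³/s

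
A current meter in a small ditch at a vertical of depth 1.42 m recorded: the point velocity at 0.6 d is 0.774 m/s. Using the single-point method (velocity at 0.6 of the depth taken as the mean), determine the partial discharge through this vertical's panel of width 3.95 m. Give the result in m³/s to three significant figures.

v̄ = v₀.₆ = 0.774 m/s
q = v̄ × d × w = 0.7740 × 1.42 × 3.95 = 4.341 m³/s

4.34 m³/s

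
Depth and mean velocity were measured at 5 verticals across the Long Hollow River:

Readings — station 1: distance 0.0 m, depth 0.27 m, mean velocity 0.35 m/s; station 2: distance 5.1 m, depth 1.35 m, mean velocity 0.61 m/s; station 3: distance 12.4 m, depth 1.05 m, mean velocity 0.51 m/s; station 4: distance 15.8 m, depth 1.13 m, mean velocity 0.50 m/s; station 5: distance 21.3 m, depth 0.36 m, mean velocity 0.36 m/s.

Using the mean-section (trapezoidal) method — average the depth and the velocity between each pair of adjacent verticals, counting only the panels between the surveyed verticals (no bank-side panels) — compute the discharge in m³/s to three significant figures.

Panel 1-2: Δb = 5.1 m, d̄ = (0.27+1.35)/2 = 0.81, v̄ = (0.35+0.61)/2 = 0.48 → q = 5.1×0.81×0.48 = 1.983 m³/s
Panel 2-3: Δb = 7.3 m, d̄ = (1.35+1.05)/2 = 1.2, v̄ = (0.61+0.51)/2 = 0.56 → q = 7.3×1.2×0.56 = 4.906 m³/s
Panel 3-4: Δb = 3.4 m, d̄ = (1.05+1.13)/2 = 1.09, v̄ = (0.51+0.50)/2 = 0.505 → q = 3.4×1.09×0.505 = 1.872 m³/s
Panel 4-5: Δb = 5.5 m, d̄ = (1.13+0.36)/2 = 0.745, v̄ = (0.50+0.36)/2 = 0.43 → q = 5.5×0.745×0.43 = 1.762 m³/s
Q = Σ q = 10.52 m³/s

10.5 m³/s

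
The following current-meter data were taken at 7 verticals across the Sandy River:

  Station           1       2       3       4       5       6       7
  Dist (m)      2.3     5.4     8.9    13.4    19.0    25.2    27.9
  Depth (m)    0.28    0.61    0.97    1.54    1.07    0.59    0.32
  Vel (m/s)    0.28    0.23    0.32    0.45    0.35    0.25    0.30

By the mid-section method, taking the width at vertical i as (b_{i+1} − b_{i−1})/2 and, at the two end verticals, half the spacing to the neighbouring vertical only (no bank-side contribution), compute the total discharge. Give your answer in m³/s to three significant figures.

8.32 m³/s

w_1 = (5.4 − 2.3)/2 = 1.55 m; q_1 = 0.28 × 0.28 × 1.55 = 0.1215 m³/s
w_2 = (8.9 − 2.3)/2 = 3.3 m; q_2 = 0.23 × 0.61 × 3.3 = 0.4630 m³/s
w_3 = (13.4 − 5.4)/2 = 4 m; q_3 = 0.32 × 0.97 × 4 = 1.242 m³/s
w_4 = (19.0 − 8.9)/2 = 5.05 m; q_4 = 0.45 × 1.54 × 5.05 = 3.500 m³/s
w_5 = (25.2 − 13.4)/2 = 5.9 m; q_5 = 0.35 × 1.07 × 5.9 = 2.210 m³/s
w_6 = (27.9 − 19.0)/2 = 4.45 m; q_6 = 0.25 × 0.59 × 4.45 = 0.6564 m³/s
w_7 = (27.9 − 25.2)/2 = 1.35 m; q_7 = 0.30 × 0.32 × 1.35 = 0.1296 m³/s
Q = Σ qᵢ = 8.321 m³/s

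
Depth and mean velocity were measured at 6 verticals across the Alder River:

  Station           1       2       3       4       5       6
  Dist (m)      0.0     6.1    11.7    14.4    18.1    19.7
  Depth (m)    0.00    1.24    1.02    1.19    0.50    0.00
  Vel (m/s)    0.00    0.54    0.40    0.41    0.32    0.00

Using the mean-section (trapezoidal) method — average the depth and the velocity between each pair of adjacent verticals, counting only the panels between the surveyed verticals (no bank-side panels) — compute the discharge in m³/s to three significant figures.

6.41 m³/s

Panel 1-2: Δb = 6.1 m, d̄ = (0.00+1.24)/2 = 0.62, v̄ = (0.00+0.54)/2 = 0.27 → q = 6.1×0.62×0.27 = 1.021 m³/s
Panel 2-3: Δb = 5.6 m, d̄ = (1.24+1.02)/2 = 1.13, v̄ = (0.54+0.40)/2 = 0.47 → q = 5.6×1.13×0.47 = 2.974 m³/s
Panel 3-4: Δb = 2.7 m, d̄ = (1.02+1.19)/2 = 1.105, v̄ = (0.40+0.41)/2 = 0.405 → q = 2.7×1.105×0.405 = 1.208 m³/s
Panel 4-5: Δb = 3.7 m, d̄ = (1.19+0.50)/2 = 0.845, v̄ = (0.41+0.32)/2 = 0.365 → q = 3.7×0.845×0.365 = 1.141 m³/s
Panel 5-6: Δb = 1.6 m, d̄ = (0.50+0.00)/2 = 0.25, v̄ = (0.32+0.00)/2 = 0.16 → q = 1.6×0.25×0.16 = 0.06400 m³/s
Q = Σ q = 6.409 m³/s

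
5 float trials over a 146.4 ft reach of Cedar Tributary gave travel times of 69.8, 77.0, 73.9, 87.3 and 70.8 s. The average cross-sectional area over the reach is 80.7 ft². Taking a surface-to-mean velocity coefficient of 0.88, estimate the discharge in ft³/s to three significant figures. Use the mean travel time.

t̄ = (69.8 + 77.0 + 73.9 + 87.3 + 70.8) / 5 = 75.76 s
v_surface = L / t̄ = 146.4 / 75.76 = 1.932 ft/s
v_mean = 0.88 × 1.932 = 1.701 ft/s
Q = A × v_mean = 80.7 × 1.701 = 137.2 ft³/s

137 ft³/s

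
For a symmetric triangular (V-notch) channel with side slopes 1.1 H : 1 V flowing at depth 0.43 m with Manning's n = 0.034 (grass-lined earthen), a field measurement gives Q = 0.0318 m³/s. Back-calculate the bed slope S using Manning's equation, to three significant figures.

A = z·y² = 1.1×0.43² = 0.2034 m²
P = 2y√(1+z²) = 2×0.43×√(1+1.1²) = 1.278 m
R = A/P = 0.2034/1.278 = 0.1591 m
S = (Q·n / (1·A·R^(2/3)))² = (0.0318×0.034 / (1×0.2034×0.2936))² = 0.0003278

0.000328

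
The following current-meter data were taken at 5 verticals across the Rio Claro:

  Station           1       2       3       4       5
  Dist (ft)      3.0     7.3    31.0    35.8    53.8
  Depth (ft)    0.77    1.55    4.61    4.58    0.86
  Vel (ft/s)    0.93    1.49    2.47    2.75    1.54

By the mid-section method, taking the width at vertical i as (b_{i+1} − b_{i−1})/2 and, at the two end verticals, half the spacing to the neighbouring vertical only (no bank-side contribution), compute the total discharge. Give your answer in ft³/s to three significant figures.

w_1 = (7.3 − 3.0)/2 = 2.15 ft; q_1 = 0.93 × 0.77 × 2.15 = 1.540 ft³/s
w_2 = (31.0 − 3.0)/2 = 14 ft; q_2 = 1.49 × 1.55 × 14 = 32.33 ft³/s
w_3 = (35.8 − 7.3)/2 = 14.25 ft; q_3 = 2.47 × 4.61 × 14.25 = 162.3 ft³/s
w_4 = (53.8 − 31.0)/2 = 11.4 ft; q_4 = 2.75 × 4.58 × 11.4 = 143.6 ft³/s
w_5 = (53.8 − 35.8)/2 = 9 ft; q_5 = 1.54 × 0.86 × 9 = 11.92 ft³/s
Q = Σ qᵢ = 351.6 ft³/s

352 ft³/s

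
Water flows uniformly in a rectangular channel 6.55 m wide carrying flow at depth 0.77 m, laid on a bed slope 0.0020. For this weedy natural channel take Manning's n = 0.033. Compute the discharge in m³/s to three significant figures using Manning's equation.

A = b·y = 6.55 × 0.77 = 5.044 m²
P = b + 2y = 6.55 + 2×0.77 = 8.090 m
R = A/P = 5.044/8.090 = 0.6234 m
Q = (1/n)·A·R^(2/3)·S^(1/2) = (1/0.033) × 5.044 × 0.6234^(2/3) × 0.0020^(1/2) = 4.988 m³/s

4.99 m³/s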